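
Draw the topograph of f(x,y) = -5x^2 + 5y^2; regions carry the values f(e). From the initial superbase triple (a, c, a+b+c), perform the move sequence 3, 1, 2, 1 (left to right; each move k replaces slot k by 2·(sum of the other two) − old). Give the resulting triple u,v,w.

start (-5,5,0) = (f(1,0),f(0,1),f(1,1))
replace slot 3: 2·((-5)+5) − 0 = 0 → (-5,5,0)
replace slot 1: 2·(5+0) − (-5) = 15 → (15,5,0)
replace slot 2: 2·(15+0) − 5 = 25 → (15,25,0)
replace slot 1: 2·(25+0) − 15 = 35 → (35,25,0)

35,25,0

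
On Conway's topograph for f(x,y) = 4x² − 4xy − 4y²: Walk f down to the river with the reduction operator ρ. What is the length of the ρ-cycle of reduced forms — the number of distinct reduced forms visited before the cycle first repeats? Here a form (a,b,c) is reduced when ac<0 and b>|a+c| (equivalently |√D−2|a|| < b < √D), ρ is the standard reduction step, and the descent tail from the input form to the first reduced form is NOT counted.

D = 80, ⌊√D⌋ = 8
descent: ρ → (-4,4,4)  [lands on river]
river: ρ → (4,4,-4)
ρ-cycle length = 2 (tail of 1 descent step not counted)

2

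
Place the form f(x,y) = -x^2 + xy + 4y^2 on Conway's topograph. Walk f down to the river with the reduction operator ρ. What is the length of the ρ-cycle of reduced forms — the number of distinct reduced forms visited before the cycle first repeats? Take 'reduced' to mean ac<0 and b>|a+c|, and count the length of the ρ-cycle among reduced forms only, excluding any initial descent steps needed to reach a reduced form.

D = 17, ⌊√D⌋ = 4
descent: ρ → (4,-1,-1)
descent: ρ → (-1,3,2)  [lands on river]
river: ρ → (2,1,-2)
river: ρ → (-2,3,1)
river: ρ → (1,3,-2)
river: ρ → (-2,1,2)
river: ρ → (2,3,-1)
ρ-cycle length = 6 (tail of 2 descent steps not counted)

6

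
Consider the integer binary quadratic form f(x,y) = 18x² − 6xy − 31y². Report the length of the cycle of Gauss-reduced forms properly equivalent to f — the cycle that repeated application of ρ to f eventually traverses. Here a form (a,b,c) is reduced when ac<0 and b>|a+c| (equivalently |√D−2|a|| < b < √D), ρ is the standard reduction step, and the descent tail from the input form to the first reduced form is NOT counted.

D = 2268, ⌊√D⌋ = 47
descent: ρ → (-31,6,18)
descent: ρ → (18,30,-19)  [lands on river]
river: ρ → (-19,46,2)
river: ρ → (2,46,-19)
river: ρ → (-19,30,18)
river: ρ → (18,42,-7)
river: ρ → (-7,42,18)
ρ-cycle length = 6 (tail of 2 descent steps not counted)

6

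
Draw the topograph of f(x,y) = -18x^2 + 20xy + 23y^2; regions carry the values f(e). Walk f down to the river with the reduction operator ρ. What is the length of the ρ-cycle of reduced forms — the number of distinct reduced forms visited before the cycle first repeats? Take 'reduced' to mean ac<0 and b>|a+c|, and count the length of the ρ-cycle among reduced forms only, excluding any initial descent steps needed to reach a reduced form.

D = 2056, ⌊√D⌋ = 45
river: ρ → (23,26,-15)
river: ρ → (-15,34,15)
river: ρ → (15,26,-23)
river: ρ → (-23,20,18)
river: ρ → (18,16,-25)
river: ρ → (-25,34,9)
river: ρ → (9,38,-17)
river: ρ → (-17,30,17)
river: ρ → (17,38,-9)
river: ρ → (-9,34,25)
river: ρ → (25,16,-18)
river: ρ → (-18,20,23)
ρ-cycle length = 12 (tail of 0 descent steps not counted)

12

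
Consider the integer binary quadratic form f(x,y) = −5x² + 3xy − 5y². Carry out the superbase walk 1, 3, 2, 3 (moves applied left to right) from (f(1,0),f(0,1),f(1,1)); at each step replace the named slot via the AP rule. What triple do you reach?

start (-5,-5,-7) = (f(1,0),f(0,1),f(1,1))
replace slot 1: 2·((-5)+(-7)) − (-5) = -19 → (-19,-5,-7)
replace slot 3: 2·((-19)+(-5)) − (-7) = -41 → (-19,-5,-41)
replace slot 2: 2·((-19)+(-41)) − (-5) = -115 → (-19,-115,-41)
replace slot 3: 2·((-19)+(-115)) − (-41) = -227 → (-19,-115,-227)

-19,-115,-227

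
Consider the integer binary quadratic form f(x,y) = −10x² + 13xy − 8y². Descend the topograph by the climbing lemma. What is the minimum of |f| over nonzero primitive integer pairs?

translate: b→7 (≡-13 mod 20), so (10,-13,8)→(10,7,5)
flip: (10,7,5)→(5,-7,10)
translate: b→3 (≡-7 mod 10), so (5,-7,10)→(5,3,8)
reduced (well bottom): (5,3,8) with a≤c, −a<b≤a
well minimum |f| = |-5| = 5 (negative-definite)

5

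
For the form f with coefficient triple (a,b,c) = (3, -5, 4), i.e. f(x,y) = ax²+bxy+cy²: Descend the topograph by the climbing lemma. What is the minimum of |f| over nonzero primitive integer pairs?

translate: b→1 (≡-5 mod 6), so (3,-5,4)→(3,1,2)
flip: (3,1,2)→(2,-1,3)
reduced (well bottom): (2,-1,3) with a≤c, −a<b≤a
well minimum = a = 2

2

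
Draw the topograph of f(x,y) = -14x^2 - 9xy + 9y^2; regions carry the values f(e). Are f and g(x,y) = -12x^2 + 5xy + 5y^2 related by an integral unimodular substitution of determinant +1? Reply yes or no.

D₁ = 585, D₂ = 265
discriminants differ ⇒ not SL₂(ℤ)-equivalent

no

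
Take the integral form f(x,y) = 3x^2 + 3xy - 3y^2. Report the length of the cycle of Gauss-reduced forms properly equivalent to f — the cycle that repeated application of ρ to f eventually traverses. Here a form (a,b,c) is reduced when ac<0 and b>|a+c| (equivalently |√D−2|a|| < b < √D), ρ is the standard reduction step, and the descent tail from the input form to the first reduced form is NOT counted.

D = 45, ⌊√D⌋ = 6
river: ρ → (-3,3,3)
river: ρ → (3,3,-3)
ρ-cycle length = 2 (tail of 0 descent steps not counted)

2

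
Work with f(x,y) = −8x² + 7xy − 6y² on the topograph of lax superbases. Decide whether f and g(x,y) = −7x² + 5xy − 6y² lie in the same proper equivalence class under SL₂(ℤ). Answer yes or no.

D₁ = -143, D₂ = -143
f is negative-definite; reduce −f:
−f: flip: (8,-7,6)→(6,7,8)
−f: translate: b→-5 (≡7 mod 12), so (6,7,8)→(6,-5,7)
−f: reduced (well bottom): (6,-5,7) with a≤c, −a<b≤a
flip sign back: reduced form of f is (-6,5,-7)
g is negative-definite; reduce −g:
−g: flip: (7,-5,6)→(6,5,7)
−g: reduced (well bottom): (6,5,7) with a≤c, −a<b≤a
flip sign back: reduced form of g is (-6,-5,-7)
reduced forms (-6, 5, -7) vs (-6, -5, -7) ⇒ inequivalent

no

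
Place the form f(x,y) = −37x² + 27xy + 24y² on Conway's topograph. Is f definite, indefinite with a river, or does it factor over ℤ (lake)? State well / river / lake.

D = b²−4ac = 27² − 4·(-37)·24 = 4281
D > 0 non-square ⇒ indefinite ⇒ periodic river

river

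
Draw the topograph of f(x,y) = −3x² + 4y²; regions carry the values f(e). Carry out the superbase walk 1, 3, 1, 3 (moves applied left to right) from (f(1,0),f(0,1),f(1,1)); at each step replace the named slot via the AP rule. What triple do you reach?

start (-3,4,1) = (f(1,0),f(0,1),f(1,1))
replace slot 1: 2·(4+1) − (-3) = 13 → (13,4,1)
replace slot 3: 2·(13+4) − 1 = 33 → (13,4,33)
replace slot 1: 2·(4+33) − 13 = 61 → (61,4,33)
replace slot 3: 2·(61+4) − 33 = 97 → (61,4,97)

61,4,97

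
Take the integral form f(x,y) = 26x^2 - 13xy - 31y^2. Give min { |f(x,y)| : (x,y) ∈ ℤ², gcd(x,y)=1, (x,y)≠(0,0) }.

descent: ρ → (-31,13,26)  [lands on river]
river: ρ → (26,39,-18)
river: ρ → (-18,33,32)
river: ρ → (32,31,-19)
river: ρ → (-19,45,18)
river: ρ → (18,27,-37)
river: ρ → (-37,47,8)
river: ρ → (8,49,-31)
closes: descent 1, river 8
min |a| on river = 8

8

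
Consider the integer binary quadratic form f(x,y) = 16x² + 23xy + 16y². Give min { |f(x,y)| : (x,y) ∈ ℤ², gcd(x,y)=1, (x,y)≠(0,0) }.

translate: b→-9 (≡23 mod 32), so (16,23,16)→(16,-9,9)
flip: (16,-9,9)→(9,9,16)
reduced (well bottom): (9,9,16) with a≤c, −a<b≤a
well minimum = a = 9

9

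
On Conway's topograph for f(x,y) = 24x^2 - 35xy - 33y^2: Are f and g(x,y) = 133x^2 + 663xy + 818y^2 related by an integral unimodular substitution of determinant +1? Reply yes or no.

D₁ = 4393, D₂ = 4393
river cycle of f (length 92): (-33, 35, 24), (24, 61, -7), (-7, 65, 6), (6, 55, -57), (-57, 59, 4), (4, 61, -42), (-42, 23, 23), (23, 23, -42), (-42, 61, 4), (4, 59, -57), … (82 more)
river cycle of g (length 92): (24, 61, -7), (-7, 65, 6), (6, 55, -57), (-57, 59, 4), (4, 61, -42), (-42, 23, 23), (23, 23, -42), (-42, 61, 4), (4, 59, -57), (-57, 55, 6), … (82 more)
cycles coincide ⇒ equivalent

yes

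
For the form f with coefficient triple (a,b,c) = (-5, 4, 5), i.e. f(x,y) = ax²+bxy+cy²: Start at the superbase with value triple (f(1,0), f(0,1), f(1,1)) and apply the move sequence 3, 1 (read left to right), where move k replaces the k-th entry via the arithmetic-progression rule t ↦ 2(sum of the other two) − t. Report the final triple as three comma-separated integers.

start (-5,5,4) = (f(1,0),f(0,1),f(1,1))
replace slot 3: 2·((-5)+5) − 4 = -4 → (-5,5,-4)
replace slot 1: 2·(5+(-4)) − (-5) = 7 → (7,5,-4)

7,5,-4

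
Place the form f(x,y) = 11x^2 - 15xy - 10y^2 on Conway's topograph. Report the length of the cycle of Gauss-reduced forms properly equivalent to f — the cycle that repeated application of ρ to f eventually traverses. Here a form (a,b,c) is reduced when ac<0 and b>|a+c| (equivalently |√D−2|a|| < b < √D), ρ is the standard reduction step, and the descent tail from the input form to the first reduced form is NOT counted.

D = 665, ⌊√D⌋ = 25
descent: ρ → (-10,15,11)  [lands on river]
river: ρ → (11,7,-14)
river: ρ → (-14,21,4)
river: ρ → (4,19,-19)
river: ρ → (-19,19,4)
river: ρ → (4,21,-14)
river: ρ → (-14,7,11)
river: ρ → (11,15,-10)
river: ρ → (-10,25,1)
river: ρ → (1,25,-10)
ρ-cycle length = 10 (tail of 1 descent step not counted)

10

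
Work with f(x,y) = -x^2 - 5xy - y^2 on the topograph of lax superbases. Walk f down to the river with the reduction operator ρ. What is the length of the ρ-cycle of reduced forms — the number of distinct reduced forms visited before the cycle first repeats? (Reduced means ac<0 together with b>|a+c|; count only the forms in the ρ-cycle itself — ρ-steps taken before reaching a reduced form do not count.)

D = 21, ⌊√D⌋ = 4
descent: ρ → (-1,3,3)  [lands on river]
river: ρ → (3,3,-1)
ρ-cycle length = 2 (tail of 1 descent step not counted)

2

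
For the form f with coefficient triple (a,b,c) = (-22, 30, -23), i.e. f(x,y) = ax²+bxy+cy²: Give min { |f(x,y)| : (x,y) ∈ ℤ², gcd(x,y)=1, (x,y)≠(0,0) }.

translate: b→14 (≡-30 mod 44), so (22,-30,23)→(22,14,15)
flip: (22,14,15)→(15,-14,22)
reduced (well bottom): (15,-14,22) with a≤c, −a<b≤a
well minimum |f| = |-15| = 15 (negative-definite)

15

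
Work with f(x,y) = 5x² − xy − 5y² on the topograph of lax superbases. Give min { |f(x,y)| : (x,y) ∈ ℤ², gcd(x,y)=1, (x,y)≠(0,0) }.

descent: ρ → (-5,1,5)  [lands on river]
river: ρ → (5,9,-1)
river: ρ → (-1,9,5)
river: ρ → (5,1,-5)
river: ρ → (-5,9,1)
river: ρ → (1,9,-5)
closes: descent 1, river 6
min |a| on river = 1

1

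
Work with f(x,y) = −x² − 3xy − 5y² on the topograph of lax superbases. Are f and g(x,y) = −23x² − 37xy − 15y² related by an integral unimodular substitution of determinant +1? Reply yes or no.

D₁ = -11, D₂ = -11
f is negative-definite; reduce −f:
−f: translate: b→1 (≡3 mod 2), so (1,3,5)→(1,1,3)
−f: reduced (well bottom): (1,1,3) with a≤c, −a<b≤a
flip sign back: reduced form of f is (-1,-1,-3)
g is negative-definite; reduce −g:
−g: translate: b→-9 (≡37 mod 46), so (23,37,15)→(23,-9,1)
−g: flip: (23,-9,1)→(1,9,23)
−g: translate: b→1 (≡9 mod 2), so (1,9,23)→(1,1,3)
−g: reduced (well bottom): (1,1,3) with a≤c, −a<b≤a
flip sign back: reduced form of g is (-1,-1,-3)
reduced forms (-1, -1, -3) vs (-1, -1, -3) ⇒ equivalent

yes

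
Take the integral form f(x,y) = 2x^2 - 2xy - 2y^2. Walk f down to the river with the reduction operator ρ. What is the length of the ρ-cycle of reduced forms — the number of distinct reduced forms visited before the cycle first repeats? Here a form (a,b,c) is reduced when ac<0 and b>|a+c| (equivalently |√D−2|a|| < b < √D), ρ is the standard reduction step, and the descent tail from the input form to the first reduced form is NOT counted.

D = 20, ⌊√D⌋ = 4
descent: ρ → (-2,2,2)  [lands on river]
river: ρ → (2,2,-2)
ρ-cycle length = 2 (tail of 1 descent step not counted)

2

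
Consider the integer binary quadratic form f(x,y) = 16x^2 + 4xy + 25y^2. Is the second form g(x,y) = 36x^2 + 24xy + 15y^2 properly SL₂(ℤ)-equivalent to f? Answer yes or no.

D₁ = -1584, D₂ = -1584
f: reduced (well bottom): (16,4,25) with a≤c, −a<b≤a
g: flip: (36,24,15)→(15,-24,36)
g: translate: b→6 (≡-24 mod 30), so (15,-24,36)→(15,6,27)
g: reduced (well bottom): (15,6,27) with a≤c, −a<b≤a
reduced forms (16, 4, 25) vs (15, 6, 27) ⇒ inequivalent

no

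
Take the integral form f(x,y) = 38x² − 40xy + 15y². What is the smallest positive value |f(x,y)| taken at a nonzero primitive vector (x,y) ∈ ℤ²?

translate: b→36 (≡-40 mod 76), so (38,-40,15)→(38,36,13)
flip: (38,36,13)→(13,-36,38)
translate: b→-10 (≡-36 mod 26), so (13,-36,38)→(13,-10,15)
reduced (well bottom): (13,-10,15) with a≤c, −a<b≤a
well minimum = a = 13

13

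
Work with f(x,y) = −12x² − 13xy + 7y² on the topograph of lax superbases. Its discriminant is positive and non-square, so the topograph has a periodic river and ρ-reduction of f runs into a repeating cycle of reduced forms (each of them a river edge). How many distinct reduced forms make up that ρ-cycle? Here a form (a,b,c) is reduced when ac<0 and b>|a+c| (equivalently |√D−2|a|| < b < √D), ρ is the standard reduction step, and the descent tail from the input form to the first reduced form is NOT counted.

D = 505, ⌊√D⌋ = 22
descent: ρ → (7,13,-12)  [lands on river]
river: ρ → (-12,11,8)
river: ρ → (8,21,-2)
river: ρ → (-2,19,18)
river: ρ → (18,17,-3)
river: ρ → (-3,19,12)
river: ρ → (12,5,-10)
river: ρ → (-10,15,7)
ρ-cycle length = 8 (tail of 1 descent step not counted)

8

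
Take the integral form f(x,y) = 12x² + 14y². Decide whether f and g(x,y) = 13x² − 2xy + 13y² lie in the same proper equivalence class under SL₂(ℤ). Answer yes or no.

D₁ = -672, D₂ = -672
f: reduced (well bottom): (12,0,14) with a≤c, −a<b≤a
g: flip: (13,-2,13)→(13,2,13)
g: reduced (well bottom): (13,2,13) with a≤c, −a<b≤a
reduced forms (12, 0, 14) vs (13, 2, 13) ⇒ inequivalent

no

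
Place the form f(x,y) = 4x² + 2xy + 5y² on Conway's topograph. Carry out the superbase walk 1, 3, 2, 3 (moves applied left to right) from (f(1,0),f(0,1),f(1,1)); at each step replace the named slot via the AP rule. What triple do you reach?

start (4,5,11) = (f(1,0),f(0,1),f(1,1))
replace slot 1: 2·(5+11) − 4 = 28 → (28,5,11)
replace slot 3: 2·(28+5) − 11 = 55 → (28,5,55)
replace slot 2: 2·(28+55) − 5 = 161 → (28,161,55)
replace slot 3: 2·(28+161) − 55 = 323 → (28,161,323)

28,161,323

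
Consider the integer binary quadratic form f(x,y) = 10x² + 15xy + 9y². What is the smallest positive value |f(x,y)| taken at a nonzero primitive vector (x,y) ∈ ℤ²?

translate: b→-5 (≡15 mod 20), so (10,15,9)→(10,-5,4)
flip: (10,-5,4)→(4,5,10)
translate: b→-3 (≡5 mod 8), so (4,5,10)→(4,-3,9)
reduced (well bottom): (4,-3,9) with a≤c, −a<b≤a
well minimum = a = 4

4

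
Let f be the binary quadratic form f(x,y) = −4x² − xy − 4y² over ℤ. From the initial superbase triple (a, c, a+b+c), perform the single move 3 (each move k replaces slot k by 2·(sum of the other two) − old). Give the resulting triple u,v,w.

start (-4,-4,-9) = (f(1,0),f(0,1),f(1,1))
replace slot 3: 2·((-4)+(-4)) − (-9) = -7 → (-4,-4,-7)

-4,-4,-7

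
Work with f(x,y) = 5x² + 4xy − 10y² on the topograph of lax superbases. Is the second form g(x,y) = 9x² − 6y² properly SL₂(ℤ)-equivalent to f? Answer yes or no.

D₁ = 216, D₂ = 216
river cycle of f (length 6): (5, 14, -1), (-1, 14, 5), (5, 6, -9), (-9, 12, 2), (2, 12, -9), (-9, 6, 5)
river cycle of g (length 2): (-6, 12, 3), (3, 12, -6)
cycles differ ⇒ inequivalent

no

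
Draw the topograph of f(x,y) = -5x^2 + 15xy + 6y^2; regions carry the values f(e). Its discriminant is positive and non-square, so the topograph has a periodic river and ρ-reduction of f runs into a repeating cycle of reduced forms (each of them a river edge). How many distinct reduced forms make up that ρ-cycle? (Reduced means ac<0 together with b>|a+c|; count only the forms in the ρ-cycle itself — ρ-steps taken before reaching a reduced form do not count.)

D = 345, ⌊√D⌋ = 18
river: ρ → (6,9,-11)
river: ρ → (-11,13,4)
river: ρ → (4,11,-14)
river: ρ → (-14,17,1)
river: ρ → (1,17,-14)
river: ρ → (-14,11,4)
river: ρ → (4,13,-11)
river: ρ → (-11,9,6)
river: ρ → (6,15,-5)
river: ρ → (-5,15,6)
ρ-cycle length = 10 (tail of 0 descent steps not counted)

10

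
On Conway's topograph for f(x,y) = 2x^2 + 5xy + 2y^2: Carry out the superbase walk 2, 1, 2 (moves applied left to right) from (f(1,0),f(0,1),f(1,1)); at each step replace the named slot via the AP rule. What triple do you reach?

start (2,2,9) = (f(1,0),f(0,1),f(1,1))
replace slot 2: 2·(2+9) − 2 = 20 → (2,20,9)
replace slot 1: 2·(20+9) − 2 = 56 → (56,20,9)
replace slot 2: 2·(56+9) − 20 = 110 → (56,110,9)

56,110,9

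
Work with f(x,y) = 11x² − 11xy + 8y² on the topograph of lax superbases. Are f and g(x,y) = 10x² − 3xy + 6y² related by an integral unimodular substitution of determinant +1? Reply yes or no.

D₁ = -231, D₂ = -231
f: translate: b→11 (≡-11 mod 22), so (11,-11,8)→(11,11,8)
f: flip: (11,11,8)→(8,-11,11)
f: translate: b→5 (≡-11 mod 16), so (8,-11,11)→(8,5,8)
f: reduced (well bottom): (8,5,8) with a≤c, −a<b≤a
g: flip: (10,-3,6)→(6,3,10)
g: reduced (well bottom): (6,3,10) with a≤c, −a<b≤a
reduced forms (8, 5, 8) vs (6, 3, 10) ⇒ inequivalent

no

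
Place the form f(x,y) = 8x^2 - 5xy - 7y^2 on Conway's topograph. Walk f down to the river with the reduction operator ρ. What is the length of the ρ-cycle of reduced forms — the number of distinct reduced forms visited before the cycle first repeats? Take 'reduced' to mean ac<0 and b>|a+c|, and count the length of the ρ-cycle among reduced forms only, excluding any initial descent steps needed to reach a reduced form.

D = 249, ⌊√D⌋ = 15
descent: ρ → (-7,5,8)  [lands on river]
river: ρ → (8,11,-4)
river: ρ → (-4,13,5)
river: ρ → (5,7,-10)
river: ρ → (-10,13,2)
river: ρ → (2,15,-3)
river: ρ → (-3,15,2)
river: ρ → (2,13,-10)
river: ρ → (-10,7,5)
river: ρ → (5,13,-4)
river: ρ → (-4,11,8)
river: ρ → (8,5,-7)
river: ρ → (-7,9,6)
river: ρ → (6,15,-1)
river: ρ → (-1,15,6)
river: ρ → (6,9,-7)
ρ-cycle length = 16 (tail of 1 descent step not counted)

16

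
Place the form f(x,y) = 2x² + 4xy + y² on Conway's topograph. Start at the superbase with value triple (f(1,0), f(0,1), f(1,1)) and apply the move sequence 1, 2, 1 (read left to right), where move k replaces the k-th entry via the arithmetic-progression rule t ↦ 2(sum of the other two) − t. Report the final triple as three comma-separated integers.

start (2,1,7) = (f(1,0),f(0,1),f(1,1))
replace slot 1: 2·(1+7) − 2 = 14 → (14,1,7)
replace slot 2: 2·(14+7) − 1 = 41 → (14,41,7)
replace slot 1: 2·(41+7) − 14 = 82 → (82,41,7)

82,41,7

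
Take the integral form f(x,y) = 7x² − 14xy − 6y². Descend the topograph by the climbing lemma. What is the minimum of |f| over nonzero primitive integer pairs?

descent: ρ → (-6,14,7)  [lands on river]
river: ρ → (7,14,-6)
river: ρ → (-6,10,11)
river: ρ → (11,12,-5)
river: ρ → (-5,18,2)
river: ρ → (2,18,-5)
river: ρ → (-5,12,11)
river: ρ → (11,10,-6)
closes: descent 1, river 8
min |a| on river = 2

2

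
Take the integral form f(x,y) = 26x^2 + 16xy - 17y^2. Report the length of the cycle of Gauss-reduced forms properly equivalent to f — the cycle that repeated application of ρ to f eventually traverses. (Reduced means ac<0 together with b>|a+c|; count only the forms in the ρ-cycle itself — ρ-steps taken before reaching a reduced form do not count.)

D = 2024, ⌊√D⌋ = 44
river: ρ → (-17,18,25)
river: ρ → (25,32,-10)
river: ρ → (-10,28,31)
river: ρ → (31,34,-7)
river: ρ → (-7,36,26)
river: ρ → (26,16,-17)
ρ-cycle length = 6 (tail of 0 descent steps not counted)

6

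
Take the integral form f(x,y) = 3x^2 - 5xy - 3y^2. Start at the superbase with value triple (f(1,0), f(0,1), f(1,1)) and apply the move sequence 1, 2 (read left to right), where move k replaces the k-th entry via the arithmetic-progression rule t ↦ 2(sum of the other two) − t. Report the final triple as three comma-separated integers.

start (3,-3,-5) = (f(1,0),f(0,1),f(1,1))
replace slot 1: 2·((-3)+(-5)) − 3 = -19 → (-19,-3,-5)
replace slot 2: 2·((-19)+(-5)) − (-3) = -45 → (-19,-45,-5)

-19,-45,-5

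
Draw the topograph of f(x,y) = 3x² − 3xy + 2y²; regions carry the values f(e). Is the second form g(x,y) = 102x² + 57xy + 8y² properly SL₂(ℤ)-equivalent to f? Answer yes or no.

D₁ = -15, D₂ = -15
f: translate: b→3 (≡-3 mod 6), so (3,-3,2)→(3,3,2)
f: flip: (3,3,2)→(2,-3,3)
f: translate: b→1 (≡-3 mod 4), so (2,-3,3)→(2,1,2)
f: reduced (well bottom): (2,1,2) with a≤c, −a<b≤a
g: flip: (102,57,8)→(8,-57,102)
g: translate: b→7 (≡-57 mod 16), so (8,-57,102)→(8,7,2)
g: flip: (8,7,2)→(2,-7,8)
g: translate: b→1 (≡-7 mod 4), so (2,-7,8)→(2,1,2)
g: reduced (well bottom): (2,1,2) with a≤c, −a<b≤a
reduced forms (2, 1, 2) vs (2, 1, 2) ⇒ equivalent

yes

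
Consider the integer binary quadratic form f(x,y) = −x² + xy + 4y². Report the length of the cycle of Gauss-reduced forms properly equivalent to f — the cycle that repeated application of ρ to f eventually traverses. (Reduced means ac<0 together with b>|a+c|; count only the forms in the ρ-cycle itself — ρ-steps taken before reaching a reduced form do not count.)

D = 17, ⌊√D⌋ = 4
descent: ρ → (4,-1,-1)
descent: ρ → (-1,3,2)  [lands on river]
river: ρ → (2,1,-2)
river: ρ → (-2,3,1)
river: ρ → (1,3,-2)
river: ρ → (-2,1,2)
river: ρ → (2,3,-1)
ρ-cycle length = 6 (tail of 2 descent steps not counted)

6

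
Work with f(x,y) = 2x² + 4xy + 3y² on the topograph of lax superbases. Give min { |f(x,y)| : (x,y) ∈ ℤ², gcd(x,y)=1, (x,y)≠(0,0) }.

translate: b→0 (≡4 mod 4), so (2,4,3)→(2,0,1)
flip: (2,0,1)→(1,0,2)
reduced (well bottom): (1,0,2) with a≤c, −a<b≤a
well minimum = a = 1

1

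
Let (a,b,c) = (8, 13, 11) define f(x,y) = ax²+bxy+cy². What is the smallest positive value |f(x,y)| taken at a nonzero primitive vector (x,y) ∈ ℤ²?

translate: b→-3 (≡13 mod 16), so (8,13,11)→(8,-3,6)
flip: (8,-3,6)→(6,3,8)
reduced (well bottom): (6,3,8) with a≤c, −a<b≤a
well minimum = a = 6

6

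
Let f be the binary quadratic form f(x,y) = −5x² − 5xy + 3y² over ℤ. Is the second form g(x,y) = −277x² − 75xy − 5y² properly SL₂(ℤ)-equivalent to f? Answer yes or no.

D₁ = 85, D₂ = 85
river cycle of f (length 6): (3, 5, -5), (-5, 5, 3), (3, 7, -3), (-3, 5, 5), (5, 5, -3), (-3, 7, 3)
river cycle of g (length 6): (-5, 5, 3), (3, 7, -3), (-3, 5, 5), (5, 5, -3), (-3, 7, 3), (3, 5, -5)
cycles coincide ⇒ equivalent

yes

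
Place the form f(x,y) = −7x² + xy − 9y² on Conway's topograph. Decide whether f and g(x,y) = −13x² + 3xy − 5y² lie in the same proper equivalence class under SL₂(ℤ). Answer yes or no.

D₁ = -251, D₂ = -251
f is negative-definite; reduce −f:
−f: reduced (well bottom): (7,-1,9) with a≤c, −a<b≤a
flip sign back: reduced form of f is (-7,1,-9)
g is negative-definite; reduce −g:
−g: flip: (13,-3,5)→(5,3,13)
−g: reduced (well bottom): (5,3,13) with a≤c, −a<b≤a
flip sign back: reduced form of g is (-5,-3,-13)
reduced forms (-7, 1, -9) vs (-5, -3, -13) ⇒ inequivalent

no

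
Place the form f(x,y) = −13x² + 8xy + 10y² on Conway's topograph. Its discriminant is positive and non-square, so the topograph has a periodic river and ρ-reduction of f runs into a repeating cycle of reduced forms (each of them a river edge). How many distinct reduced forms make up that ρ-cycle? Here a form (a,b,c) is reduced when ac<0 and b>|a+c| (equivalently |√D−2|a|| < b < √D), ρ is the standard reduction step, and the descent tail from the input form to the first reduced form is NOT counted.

D = 584, ⌊√D⌋ = 24
river: ρ → (10,12,-11)
river: ρ → (-11,10,11)
river: ρ → (11,12,-10)
river: ρ → (-10,8,13)
river: ρ → (13,18,-5)
river: ρ → (-5,22,5)
river: ρ → (5,18,-13)
river: ρ → (-13,8,10)
ρ-cycle length = 8 (tail of 0 descent steps not counted)

8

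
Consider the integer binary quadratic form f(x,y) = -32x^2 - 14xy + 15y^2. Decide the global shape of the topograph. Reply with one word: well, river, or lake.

D = b²−4ac = (-14)² − 4·(-32)·15 = 2116
D = 46² is a perfect square ⇒ form factors over ℤ ⇒ lakes

lake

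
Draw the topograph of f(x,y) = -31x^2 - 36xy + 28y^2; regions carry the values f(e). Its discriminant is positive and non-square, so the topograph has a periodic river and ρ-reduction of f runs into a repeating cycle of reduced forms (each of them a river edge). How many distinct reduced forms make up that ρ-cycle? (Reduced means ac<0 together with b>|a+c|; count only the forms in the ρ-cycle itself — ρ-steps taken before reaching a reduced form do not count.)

D = 4768, ⌊√D⌋ = 69
descent: ρ → (28,36,-31)  [lands on river]
river: ρ → (-31,26,33)
river: ρ → (33,40,-24)
river: ρ → (-24,56,17)
river: ρ → (17,46,-39)
river: ρ → (-39,32,24)
river: ρ → (24,64,-7)
river: ρ → (-7,62,33)
river: ρ → (33,4,-36)
river: ρ → (-36,68,1)
river: ρ → (1,68,-36)
river: ρ → (-36,4,33)
river: ρ → (33,62,-7)
river: ρ → (-7,64,24)
river: ρ → (24,32,-39)
river: ρ → (-39,46,17)
river: ρ → (17,56,-24)
river: ρ → (-24,40,33)
river: ρ → (33,26,-31)
river: ρ → (-31,36,28)
river: ρ → (28,20,-39)
river: ρ → (-39,58,9)
river: ρ → (9,68,-4)
river: ρ → (-4,68,9)
river: ρ → (9,58,-39)
river: ρ → (-39,20,28)
ρ-cycle length = 26 (tail of 1 descent step not counted)

26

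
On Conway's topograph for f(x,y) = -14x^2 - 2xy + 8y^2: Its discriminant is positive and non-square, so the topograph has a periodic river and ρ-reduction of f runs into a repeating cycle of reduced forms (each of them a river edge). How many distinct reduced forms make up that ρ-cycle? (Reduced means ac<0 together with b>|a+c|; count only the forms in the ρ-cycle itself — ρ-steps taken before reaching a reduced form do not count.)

D = 452, ⌊√D⌋ = 21
descent: ρ → (8,18,-4)  [lands on river]
river: ρ → (-4,14,16)
river: ρ → (16,18,-2)
river: ρ → (-2,18,16)
river: ρ → (16,14,-4)
river: ρ → (-4,18,8)
river: ρ → (8,14,-8)
river: ρ → (-8,18,4)
river: ρ → (4,14,-16)
river: ρ → (-16,18,2)
river: ρ → (2,18,-16)
river: ρ → (-16,14,4)
river: ρ → (4,18,-8)
river: ρ → (-8,14,8)
ρ-cycle length = 14 (tail of 1 descent step not counted)

14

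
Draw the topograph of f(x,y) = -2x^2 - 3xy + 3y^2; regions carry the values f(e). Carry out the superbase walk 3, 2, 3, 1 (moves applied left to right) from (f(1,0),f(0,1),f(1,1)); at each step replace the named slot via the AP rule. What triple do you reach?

start (-2,3,-2) = (f(1,0),f(0,1),f(1,1))
replace slot 3: 2·((-2)+3) − (-2) = 4 → (-2,3,4)
replace slot 2: 2·((-2)+4) − 3 = 1 → (-2,1,4)
replace slot 3: 2·((-2)+1) − 4 = -6 → (-2,1,-6)
replace slot 1: 2·(1+(-6)) − (-2) = -8 → (-8,1,-6)

-8,1,-6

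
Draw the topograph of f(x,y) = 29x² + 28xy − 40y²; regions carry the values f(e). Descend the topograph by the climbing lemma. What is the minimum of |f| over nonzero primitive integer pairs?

river: ρ → (-40,52,17)
river: ρ → (17,50,-43)
river: ρ → (-43,36,24)
river: ρ → (24,60,-19)
river: ρ → (-19,54,33)
river: ρ → (33,12,-40)
river: ρ → (-40,68,5)
river: ρ → (5,72,-12)
river: ρ → (-12,72,5)
river: ρ → (5,68,-40)
river: ρ → (-40,12,33)
river: ρ → (33,54,-19)
river: ρ → (-19,60,24)
river: ρ → (24,36,-43)
river: ρ → (-43,50,17)
river: ρ → (17,52,-40)
river: ρ → (-40,28,29)
river: ρ → (29,30,-39)
river: ρ → (-39,48,20)
river: ρ → (20,72,-3)
river: ρ → (-3,72,20)
river: ρ → (20,48,-39)
river: ρ → (-39,30,29)
river: ρ → (29,28,-40)
closes: descent 0, river 24
min |a| on river = 3

3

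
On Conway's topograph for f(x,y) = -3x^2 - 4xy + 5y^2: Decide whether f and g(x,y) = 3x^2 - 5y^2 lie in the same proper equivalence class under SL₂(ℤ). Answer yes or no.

D₁ = 76, D₂ = 60
discriminants differ ⇒ not SL₂(ℤ)-equivalent

no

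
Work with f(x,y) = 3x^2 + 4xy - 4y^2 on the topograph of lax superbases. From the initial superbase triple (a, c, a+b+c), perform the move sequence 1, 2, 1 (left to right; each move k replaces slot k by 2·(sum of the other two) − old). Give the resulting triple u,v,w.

start (3,-4,3) = (f(1,0),f(0,1),f(1,1))
replace slot 1: 2·((-4)+3) − 3 = -5 → (-5,-4,3)
replace slot 2: 2·((-5)+3) − (-4) = 0 → (-5,0,3)
replace slot 1: 2·(0+3) − (-5) = 11 → (11,0,3)

11,0,3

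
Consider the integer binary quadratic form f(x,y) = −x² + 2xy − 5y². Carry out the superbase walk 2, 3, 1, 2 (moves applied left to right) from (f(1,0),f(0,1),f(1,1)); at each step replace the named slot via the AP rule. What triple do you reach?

start (-1,-5,-4) = (f(1,0),f(0,1),f(1,1))
replace slot 2: 2·((-1)+(-4)) − (-5) = -5 → (-1,-5,-4)
replace slot 3: 2·((-1)+(-5)) − (-4) = -8 → (-1,-5,-8)
replace slot 1: 2·((-5)+(-8)) − (-1) = -25 → (-25,-5,-8)
replace slot 2: 2·((-25)+(-8)) − (-5) = -61 → (-25,-61,-8)

-25,-61,-8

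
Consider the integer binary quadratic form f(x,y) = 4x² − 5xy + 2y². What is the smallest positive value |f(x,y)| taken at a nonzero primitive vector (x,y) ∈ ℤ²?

translate: b→3 (≡-5 mod 8), so (4,-5,2)→(4,3,1)
flip: (4,3,1)→(1,-3,4)
translate: b→1 (≡-3 mod 2), so (1,-3,4)→(1,1,2)
reduced (well bottom): (1,1,2) with a≤c, −a<b≤a
well minimum = a = 1

1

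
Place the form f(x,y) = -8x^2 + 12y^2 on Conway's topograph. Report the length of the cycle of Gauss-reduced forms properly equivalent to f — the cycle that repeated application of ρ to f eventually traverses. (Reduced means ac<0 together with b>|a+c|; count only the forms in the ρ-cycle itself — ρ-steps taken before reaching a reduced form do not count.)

D = 384, ⌊√D⌋ = 19
descent: ρ → (12,0,-8)
descent: ρ → (-8,16,4)  [lands on river]
river: ρ → (4,16,-8)
ρ-cycle length = 2 (tail of 2 descent steps not counted)

2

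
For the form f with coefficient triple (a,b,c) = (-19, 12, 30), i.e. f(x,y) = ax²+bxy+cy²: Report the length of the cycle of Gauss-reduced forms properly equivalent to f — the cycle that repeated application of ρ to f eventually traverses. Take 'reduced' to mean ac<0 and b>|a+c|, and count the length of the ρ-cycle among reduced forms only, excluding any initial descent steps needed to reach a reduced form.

D = 2424, ⌊√D⌋ = 49
river: ρ → (30,48,-1)
river: ρ → (-1,48,30)
river: ρ → (30,12,-19)
river: ρ → (-19,26,23)
river: ρ → (23,20,-22)
river: ρ → (-22,24,21)
river: ρ → (21,18,-25)
river: ρ → (-25,32,14)
river: ρ → (14,24,-33)
river: ρ → (-33,42,5)
river: ρ → (5,48,-6)
river: ρ → (-6,48,5)
river: ρ → (5,42,-33)
river: ρ → (-33,24,14)
river: ρ → (14,32,-25)
river: ρ → (-25,18,21)
river: ρ → (21,24,-22)
river: ρ → (-22,20,23)
river: ρ → (23,26,-19)
river: ρ → (-19,12,30)
ρ-cycle length = 20 (tail of 0 descent steps not counted)

20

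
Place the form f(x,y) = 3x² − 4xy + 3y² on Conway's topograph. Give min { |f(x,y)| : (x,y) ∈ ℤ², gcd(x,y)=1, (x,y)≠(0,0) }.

translate: b→2 (≡-4 mod 6), so (3,-4,3)→(3,2,2)
flip: (3,2,2)→(2,-2,3)
translate: b→2 (≡-2 mod 4), so (2,-2,3)→(2,2,3)
reduced (well bottom): (2,2,3) with a≤c, −a<b≤a
well minimum = a = 2

2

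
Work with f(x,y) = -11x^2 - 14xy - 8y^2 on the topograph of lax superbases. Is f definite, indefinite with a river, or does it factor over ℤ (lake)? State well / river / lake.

D = b²−4ac = (-14)² − 4·(-11)·(-8) = -156
D < 0 ⇒ definite ⇒ every region one sign ⇒ single well

well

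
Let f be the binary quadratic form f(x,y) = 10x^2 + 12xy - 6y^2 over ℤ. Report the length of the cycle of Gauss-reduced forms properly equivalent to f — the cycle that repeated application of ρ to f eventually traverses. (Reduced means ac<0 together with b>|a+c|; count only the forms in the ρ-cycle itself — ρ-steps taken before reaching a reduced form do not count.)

D = 384, ⌊√D⌋ = 19
river: ρ → (-6,12,10)
river: ρ → (10,8,-8)
river: ρ → (-8,8,10)
river: ρ → (10,12,-6)
ρ-cycle length = 4 (tail of 0 descent steps not counted)

4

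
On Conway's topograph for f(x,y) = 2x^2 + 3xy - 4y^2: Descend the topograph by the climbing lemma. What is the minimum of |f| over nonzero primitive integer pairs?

river: ρ → (-4,5,1)
river: ρ → (1,5,-4)
river: ρ → (-4,3,2)
river: ρ → (2,5,-2)
river: ρ → (-2,3,4)
river: ρ → (4,5,-1)
river: ρ → (-1,5,4)
river: ρ → (4,3,-2)
river: ρ → (-2,5,2)
river: ρ → (2,3,-4)
closes: descent 0, river 10
min |a| on river = 1

1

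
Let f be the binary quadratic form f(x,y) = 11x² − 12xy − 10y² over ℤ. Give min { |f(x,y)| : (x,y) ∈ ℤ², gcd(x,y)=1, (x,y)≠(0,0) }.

descent: ρ → (-10,12,11)  [lands on river]
river: ρ → (11,10,-11)
river: ρ → (-11,12,10)
river: ρ → (10,8,-13)
river: ρ → (-13,18,5)
river: ρ → (5,22,-5)
river: ρ → (-5,18,13)
river: ρ → (13,8,-10)
closes: descent 1, river 8
min |a| on river = 5

5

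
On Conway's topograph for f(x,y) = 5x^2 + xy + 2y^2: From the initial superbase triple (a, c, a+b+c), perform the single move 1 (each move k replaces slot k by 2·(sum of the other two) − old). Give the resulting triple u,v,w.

start (5,2,8) = (f(1,0),f(0,1),f(1,1))
replace slot 1: 2·(2+8) − 5 = 15 → (15,2,8)

15,2,8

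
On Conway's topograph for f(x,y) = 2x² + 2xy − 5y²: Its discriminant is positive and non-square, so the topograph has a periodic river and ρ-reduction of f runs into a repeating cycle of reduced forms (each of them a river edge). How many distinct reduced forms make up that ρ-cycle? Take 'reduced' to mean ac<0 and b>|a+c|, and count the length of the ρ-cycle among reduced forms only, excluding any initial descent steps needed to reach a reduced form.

D = 44, ⌊√D⌋ = 6
descent: ρ → (-5,-2,2)
descent: ρ → (2,6,-1)  [lands on river]
river: ρ → (-1,6,2)
ρ-cycle length = 2 (tail of 2 descent steps not counted)

2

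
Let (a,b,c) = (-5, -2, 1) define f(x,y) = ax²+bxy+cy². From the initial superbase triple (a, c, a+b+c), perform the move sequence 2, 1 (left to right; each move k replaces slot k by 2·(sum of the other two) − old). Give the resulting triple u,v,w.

start (-5,1,-6) = (f(1,0),f(0,1),f(1,1))
replace slot 2: 2·((-5)+(-6)) − 1 = -23 → (-5,-23,-6)
replace slot 1: 2·((-23)+(-6)) − (-5) = -53 → (-53,-23,-6)

-53,-23,-6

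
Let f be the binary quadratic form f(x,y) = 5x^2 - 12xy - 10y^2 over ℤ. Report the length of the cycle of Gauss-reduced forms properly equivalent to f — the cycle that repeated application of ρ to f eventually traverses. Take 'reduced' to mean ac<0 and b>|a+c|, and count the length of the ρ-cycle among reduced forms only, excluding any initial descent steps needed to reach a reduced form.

D = 344, ⌊√D⌋ = 18
descent: ρ → (-10,12,5)  [lands on river]
river: ρ → (5,18,-1)
river: ρ → (-1,18,5)
river: ρ → (5,12,-10)
river: ρ → (-10,8,7)
river: ρ → (7,6,-11)
river: ρ → (-11,16,2)
river: ρ → (2,16,-11)
river: ρ → (-11,6,7)
river: ρ → (7,8,-10)
ρ-cycle length = 10 (tail of 1 descent step not counted)

10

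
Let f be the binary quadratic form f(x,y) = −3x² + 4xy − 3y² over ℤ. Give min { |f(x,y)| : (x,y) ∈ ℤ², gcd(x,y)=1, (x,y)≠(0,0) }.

translate: b→2 (≡-4 mod 6), so (3,-4,3)→(3,2,2)
flip: (3,2,2)→(2,-2,3)
translate: b→2 (≡-2 mod 4), so (2,-2,3)→(2,2,3)
reduced (well bottom): (2,2,3) with a≤c, −a<b≤a
well minimum |f| = |-2| = 2 (negative-definite)

2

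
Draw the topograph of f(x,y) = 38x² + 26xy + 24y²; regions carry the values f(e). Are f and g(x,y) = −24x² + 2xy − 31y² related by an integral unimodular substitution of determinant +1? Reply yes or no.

D₁ = -2972, D₂ = -2972
f: flip: (38,26,24)→(24,-26,38)
f: translate: b→22 (≡-26 mod 48), so (24,-26,38)→(24,22,36)
f: reduced (well bottom): (24,22,36) with a≤c, −a<b≤a
g is negative-definite; reduce −g:
−g: reduced (well bottom): (24,-2,31) with a≤c, −a<b≤a
flip sign back: reduced form of g is (-24,2,-31)
reduced forms (24, 22, 36) vs (-24, 2, -31) ⇒ inequivalent

no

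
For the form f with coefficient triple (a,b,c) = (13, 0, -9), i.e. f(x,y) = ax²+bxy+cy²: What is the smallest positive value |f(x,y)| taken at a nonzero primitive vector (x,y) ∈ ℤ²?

descent: ρ → (-9,18,4)  [lands on river]
river: ρ → (4,14,-17)
river: ρ → (-17,20,1)
river: ρ → (1,20,-17)
river: ρ → (-17,14,4)
river: ρ → (4,18,-9)
closes: descent 1, river 6
min |a| on river = 1

1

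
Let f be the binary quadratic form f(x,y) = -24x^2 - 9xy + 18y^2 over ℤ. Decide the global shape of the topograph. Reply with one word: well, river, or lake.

D = b²−4ac = (-9)² − 4·(-24)·18 = 1809
D > 0 non-square ⇒ indefinite ⇒ periodic river

river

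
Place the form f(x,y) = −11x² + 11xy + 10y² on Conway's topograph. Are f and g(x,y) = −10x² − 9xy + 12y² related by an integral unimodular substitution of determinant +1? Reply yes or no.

D₁ = 561, D₂ = 561
river cycle of f (length 16): (10, 9, -12), (-12, 15, 7), (7, 13, -14), (-14, 15, 6), (6, 21, -5), (-5, 19, 10), (10, 21, -3), (-3, 21, 10), (10, 19, -5), (-5, 21, 6), … (6 more)
river cycle of g (length 16): (12, 9, -10), (-10, 11, 11), (11, 11, -10), (-10, 9, 12), (12, 15, -7), (-7, 13, 14), (14, 15, -6), (-6, 21, 5), (5, 19, -10), (-10, 21, 3), … (6 more)
cycles differ ⇒ inequivalent

no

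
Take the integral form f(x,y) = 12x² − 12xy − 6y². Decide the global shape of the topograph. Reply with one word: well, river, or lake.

D = b²−4ac = (-12)² − 4·12·(-6) = 432
D > 0 non-square ⇒ indefinite ⇒ periodic river

river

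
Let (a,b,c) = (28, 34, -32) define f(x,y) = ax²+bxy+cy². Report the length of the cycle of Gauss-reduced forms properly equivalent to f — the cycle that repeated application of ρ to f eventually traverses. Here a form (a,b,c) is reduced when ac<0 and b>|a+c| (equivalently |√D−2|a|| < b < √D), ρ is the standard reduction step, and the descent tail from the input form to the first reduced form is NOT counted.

D = 4740, ⌊√D⌋ = 68
river: ρ → (-32,30,30)
river: ρ → (30,30,-32)
river: ρ → (-32,34,28)
river: ρ → (28,22,-38)
river: ρ → (-38,54,12)
river: ρ → (12,66,-8)
river: ρ → (-8,62,28)
river: ρ → (28,50,-20)
river: ρ → (-20,30,48)
river: ρ → (48,66,-2)
river: ρ → (-2,66,48)
river: ρ → (48,30,-20)
river: ρ → (-20,50,28)
river: ρ → (28,62,-8)
river: ρ → (-8,66,12)
river: ρ → (12,54,-38)
river: ρ → (-38,22,28)
river: ρ → (28,34,-32)
ρ-cycle length = 18 (tail of 0 descent steps not counted)

18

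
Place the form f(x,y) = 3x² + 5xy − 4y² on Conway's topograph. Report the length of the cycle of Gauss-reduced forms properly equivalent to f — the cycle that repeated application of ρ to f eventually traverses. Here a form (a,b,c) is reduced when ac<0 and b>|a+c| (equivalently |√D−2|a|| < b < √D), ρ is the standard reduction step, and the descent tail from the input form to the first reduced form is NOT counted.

D = 73, ⌊√D⌋ = 8
river: ρ → (-4,3,4)
river: ρ → (4,5,-3)
river: ρ → (-3,7,2)
river: ρ → (2,5,-6)
river: ρ → (-6,7,1)
river: ρ → (1,7,-6)
river: ρ → (-6,5,2)
river: ρ → (2,7,-3)
river: ρ → (-3,5,4)
river: ρ → (4,3,-4)
river: ρ → (-4,5,3)
river: ρ → (3,7,-2)
river: ρ → (-2,5,6)
river: ρ → (6,7,-1)
river: ρ → (-1,7,6)
river: ρ → (6,5,-2)
river: ρ → (-2,7,3)
river: ρ → (3,5,-4)
ρ-cycle length = 18 (tail of 0 descent steps not counted)

18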